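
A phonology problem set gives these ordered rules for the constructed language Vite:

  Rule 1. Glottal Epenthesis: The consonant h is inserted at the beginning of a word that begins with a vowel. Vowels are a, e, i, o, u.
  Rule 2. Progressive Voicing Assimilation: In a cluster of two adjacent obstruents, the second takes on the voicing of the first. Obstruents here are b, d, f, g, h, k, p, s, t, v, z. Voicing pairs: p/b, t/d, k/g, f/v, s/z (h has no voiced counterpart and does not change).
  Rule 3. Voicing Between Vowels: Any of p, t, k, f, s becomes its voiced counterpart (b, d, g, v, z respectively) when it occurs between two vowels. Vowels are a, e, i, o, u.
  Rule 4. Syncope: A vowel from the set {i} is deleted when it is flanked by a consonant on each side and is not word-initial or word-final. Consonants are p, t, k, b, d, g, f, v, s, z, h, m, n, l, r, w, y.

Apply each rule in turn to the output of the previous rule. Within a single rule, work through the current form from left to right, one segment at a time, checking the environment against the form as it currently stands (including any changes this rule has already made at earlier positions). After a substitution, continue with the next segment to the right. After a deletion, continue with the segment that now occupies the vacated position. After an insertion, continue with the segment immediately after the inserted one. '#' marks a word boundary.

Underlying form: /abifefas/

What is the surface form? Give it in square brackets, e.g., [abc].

[habvevas]

Rule 1 Glottal Epenthesis: [abifefas] → [habifefas]
Rule 2 Progressive Voicing Assimilation: no change — [habifefas]
Rule 3 Voicing Between Vowels: [habifefas] → [habivevas]
Rule 4 Syncope: [habivevas] → [habvevas]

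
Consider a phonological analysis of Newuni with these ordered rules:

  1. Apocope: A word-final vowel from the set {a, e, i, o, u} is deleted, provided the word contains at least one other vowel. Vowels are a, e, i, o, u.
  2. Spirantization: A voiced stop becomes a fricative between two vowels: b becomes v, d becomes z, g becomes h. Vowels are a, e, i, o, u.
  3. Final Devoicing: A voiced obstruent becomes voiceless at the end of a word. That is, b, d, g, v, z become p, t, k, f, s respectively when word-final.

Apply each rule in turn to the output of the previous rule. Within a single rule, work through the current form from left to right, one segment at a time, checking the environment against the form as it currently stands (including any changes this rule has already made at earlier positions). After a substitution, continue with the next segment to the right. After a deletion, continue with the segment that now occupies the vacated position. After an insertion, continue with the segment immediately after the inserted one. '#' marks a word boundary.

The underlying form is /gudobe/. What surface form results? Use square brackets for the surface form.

[guzop]

1 Apocope: [gudobe] → [gudob]
2 Spirantization: [gudob] → [guzob]
3 Final Devoicing: [guzob] → [guzop]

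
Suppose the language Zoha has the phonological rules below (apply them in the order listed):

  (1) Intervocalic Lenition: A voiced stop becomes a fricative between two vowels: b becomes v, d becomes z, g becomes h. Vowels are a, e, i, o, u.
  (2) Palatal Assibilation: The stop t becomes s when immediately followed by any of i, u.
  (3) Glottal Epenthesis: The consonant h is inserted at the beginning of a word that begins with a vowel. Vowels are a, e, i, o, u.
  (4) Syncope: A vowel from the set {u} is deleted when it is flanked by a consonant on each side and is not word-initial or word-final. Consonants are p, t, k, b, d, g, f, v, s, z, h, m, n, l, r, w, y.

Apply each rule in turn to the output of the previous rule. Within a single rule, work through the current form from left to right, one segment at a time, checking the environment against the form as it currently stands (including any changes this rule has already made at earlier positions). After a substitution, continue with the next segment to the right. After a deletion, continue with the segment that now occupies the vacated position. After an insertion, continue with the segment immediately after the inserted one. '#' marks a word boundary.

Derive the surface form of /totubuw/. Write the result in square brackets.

(1) Intervocalic Lenition: [totubuw] → [totuvuw]
(2) Palatal Assibilation: [totuvuw] → [tosuvuw]
(3) Glottal Epenthesis: no change — [tosuvuw]
(4) Syncope: [tosuvuw] → [tosvw]

[tosvw]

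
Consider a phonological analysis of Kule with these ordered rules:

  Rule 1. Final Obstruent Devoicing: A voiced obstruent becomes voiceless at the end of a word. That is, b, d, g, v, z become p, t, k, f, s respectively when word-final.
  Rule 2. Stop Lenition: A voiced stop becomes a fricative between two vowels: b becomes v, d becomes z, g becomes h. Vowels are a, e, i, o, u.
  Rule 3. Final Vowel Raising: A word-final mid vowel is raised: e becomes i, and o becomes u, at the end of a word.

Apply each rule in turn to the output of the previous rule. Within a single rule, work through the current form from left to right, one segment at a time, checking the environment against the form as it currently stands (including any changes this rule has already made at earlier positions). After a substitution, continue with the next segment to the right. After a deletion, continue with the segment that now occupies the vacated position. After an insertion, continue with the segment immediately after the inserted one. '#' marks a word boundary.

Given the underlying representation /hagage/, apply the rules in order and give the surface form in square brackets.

Rule 1 Final Obstruent Devoicing: no change — [hagage]
Rule 2 Stop Lenition: [hagage] → [hahahe]
Rule 3 Final Vowel Raising: [hahahe] → [hahahi]

[hahahi]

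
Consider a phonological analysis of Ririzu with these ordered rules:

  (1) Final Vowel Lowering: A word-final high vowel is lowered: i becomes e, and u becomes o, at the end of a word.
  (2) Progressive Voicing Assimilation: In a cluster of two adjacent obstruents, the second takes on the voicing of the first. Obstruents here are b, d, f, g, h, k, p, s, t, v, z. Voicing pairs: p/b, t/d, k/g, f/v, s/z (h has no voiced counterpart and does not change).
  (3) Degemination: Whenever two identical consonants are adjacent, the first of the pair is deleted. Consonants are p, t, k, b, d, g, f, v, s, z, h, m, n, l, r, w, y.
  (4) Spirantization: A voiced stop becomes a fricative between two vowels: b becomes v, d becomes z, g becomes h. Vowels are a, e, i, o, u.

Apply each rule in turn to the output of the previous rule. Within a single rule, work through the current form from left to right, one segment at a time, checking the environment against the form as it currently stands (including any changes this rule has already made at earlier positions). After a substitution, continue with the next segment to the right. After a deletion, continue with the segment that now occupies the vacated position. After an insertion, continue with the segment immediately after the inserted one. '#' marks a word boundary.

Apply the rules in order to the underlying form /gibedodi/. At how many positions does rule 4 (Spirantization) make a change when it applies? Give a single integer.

3

(1) Final Vowel Lowering: [gibedodi] → [gibedode]
(2) Progressive Voicing Assimilation: no change — [gibedode]
(3) Degemination: no change — [gibedode]
(4) Spirantization: [gibedode] → [givezoze]
Rule 4 changed 3 position(s).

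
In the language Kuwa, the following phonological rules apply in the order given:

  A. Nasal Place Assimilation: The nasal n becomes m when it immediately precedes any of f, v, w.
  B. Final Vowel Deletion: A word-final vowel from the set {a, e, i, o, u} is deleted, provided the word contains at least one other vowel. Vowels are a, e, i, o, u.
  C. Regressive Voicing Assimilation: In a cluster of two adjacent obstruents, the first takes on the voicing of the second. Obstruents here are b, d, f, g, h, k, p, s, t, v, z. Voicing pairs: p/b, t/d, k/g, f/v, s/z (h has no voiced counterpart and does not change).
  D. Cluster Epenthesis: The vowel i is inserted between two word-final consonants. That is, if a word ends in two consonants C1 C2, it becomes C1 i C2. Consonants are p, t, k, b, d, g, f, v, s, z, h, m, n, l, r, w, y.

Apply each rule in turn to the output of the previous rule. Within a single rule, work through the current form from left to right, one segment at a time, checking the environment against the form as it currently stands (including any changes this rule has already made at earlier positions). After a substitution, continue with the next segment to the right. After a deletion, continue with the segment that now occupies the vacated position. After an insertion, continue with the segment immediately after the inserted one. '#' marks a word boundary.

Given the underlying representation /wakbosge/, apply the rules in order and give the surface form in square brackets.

A Nasal Place Assimilation: no change — [wakbosge]
B Final Vowel Deletion: [wakbosge] → [wakbosg]
C Regressive Voicing Assimilation: [wakbosg] → [wagbozg]
D Cluster Epenthesis: [wagbozg] → [wagbozig]

[wagbozig]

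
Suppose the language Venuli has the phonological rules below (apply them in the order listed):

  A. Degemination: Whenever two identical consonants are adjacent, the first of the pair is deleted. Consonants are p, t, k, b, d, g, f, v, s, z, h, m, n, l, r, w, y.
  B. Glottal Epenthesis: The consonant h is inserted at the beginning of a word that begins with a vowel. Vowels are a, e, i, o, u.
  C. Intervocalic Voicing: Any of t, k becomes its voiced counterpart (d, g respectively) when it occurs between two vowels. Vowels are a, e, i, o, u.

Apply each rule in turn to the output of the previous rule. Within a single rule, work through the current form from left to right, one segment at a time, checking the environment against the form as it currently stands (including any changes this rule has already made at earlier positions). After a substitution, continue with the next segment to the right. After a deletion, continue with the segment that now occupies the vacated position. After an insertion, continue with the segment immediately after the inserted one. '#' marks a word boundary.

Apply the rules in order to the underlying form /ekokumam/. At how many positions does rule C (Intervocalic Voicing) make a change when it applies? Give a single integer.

A Degemination: no change — [ekokumam]
B Glottal Epenthesis: [ekokumam] → [hekokumam]
C Intervocalic Voicing: [hekokumam] → [hegogumam]
Rule C changed 2 position(s).

2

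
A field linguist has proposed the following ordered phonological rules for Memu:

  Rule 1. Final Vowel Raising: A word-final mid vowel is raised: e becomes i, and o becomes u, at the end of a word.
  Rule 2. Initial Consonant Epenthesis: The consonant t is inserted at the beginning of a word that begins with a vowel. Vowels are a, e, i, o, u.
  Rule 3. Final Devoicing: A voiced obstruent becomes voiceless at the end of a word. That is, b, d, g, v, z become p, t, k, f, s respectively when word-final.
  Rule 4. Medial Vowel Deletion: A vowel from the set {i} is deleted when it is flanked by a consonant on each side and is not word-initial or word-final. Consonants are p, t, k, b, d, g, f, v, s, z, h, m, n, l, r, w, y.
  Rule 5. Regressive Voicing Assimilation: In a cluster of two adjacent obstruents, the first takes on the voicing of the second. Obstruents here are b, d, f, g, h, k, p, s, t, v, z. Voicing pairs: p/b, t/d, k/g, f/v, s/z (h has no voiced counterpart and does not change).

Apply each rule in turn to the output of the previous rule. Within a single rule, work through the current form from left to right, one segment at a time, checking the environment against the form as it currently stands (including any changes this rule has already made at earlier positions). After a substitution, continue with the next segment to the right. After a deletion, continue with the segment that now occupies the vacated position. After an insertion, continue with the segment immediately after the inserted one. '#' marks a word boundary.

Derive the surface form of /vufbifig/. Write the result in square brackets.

Rule 1 Final Vowel Raising: no change — [vufbifig]
Rule 2 Initial Consonant Epenthesis: no change — [vufbifig]
Rule 3 Final Devoicing: [vufbifig] → [vufbifik]
Rule 4 Medial Vowel Deletion: [vufbifik] → [vufbfk]
Rule 5 Regressive Voicing Assimilation: [vufbfk] → [vuvpfk]

[vuvpfk]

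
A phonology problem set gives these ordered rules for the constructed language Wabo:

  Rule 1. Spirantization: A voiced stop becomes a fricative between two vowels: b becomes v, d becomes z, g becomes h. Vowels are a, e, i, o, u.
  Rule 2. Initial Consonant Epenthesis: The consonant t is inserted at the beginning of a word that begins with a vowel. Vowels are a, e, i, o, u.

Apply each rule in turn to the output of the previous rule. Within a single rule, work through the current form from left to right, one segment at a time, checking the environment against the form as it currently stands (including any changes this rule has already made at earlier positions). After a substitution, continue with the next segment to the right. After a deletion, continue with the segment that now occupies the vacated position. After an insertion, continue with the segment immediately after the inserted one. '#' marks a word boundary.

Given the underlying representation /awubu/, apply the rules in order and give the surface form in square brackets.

[tawuvu]

Rule 1 Spirantization: [awubu] → [awuvu]
Rule 2 Initial Consonant Epenthesis: [awuvu] → [tawuvu]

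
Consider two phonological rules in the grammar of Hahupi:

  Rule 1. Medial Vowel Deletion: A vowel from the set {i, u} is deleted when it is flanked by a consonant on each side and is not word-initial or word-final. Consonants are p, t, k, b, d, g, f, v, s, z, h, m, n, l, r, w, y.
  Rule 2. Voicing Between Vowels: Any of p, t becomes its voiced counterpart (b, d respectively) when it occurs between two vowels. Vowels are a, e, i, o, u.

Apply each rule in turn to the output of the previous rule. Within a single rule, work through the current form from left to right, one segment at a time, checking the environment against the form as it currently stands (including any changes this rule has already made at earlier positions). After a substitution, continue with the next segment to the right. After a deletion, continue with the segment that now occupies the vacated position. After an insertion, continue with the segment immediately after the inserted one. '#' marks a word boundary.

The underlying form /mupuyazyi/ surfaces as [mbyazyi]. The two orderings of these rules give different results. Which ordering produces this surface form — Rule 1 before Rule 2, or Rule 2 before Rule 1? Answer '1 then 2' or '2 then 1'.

2 then 1

Order 1 then 2:
  1 Medial Vowel Deletion: [mupuyazyi] → [mpyazyi]
  2 Voicing Between Vowels: no change — [mpyazyi]
  result: [mpyazyi]
Order 2 then 1:
  2 Voicing Between Vowels: [mupuyazyi] → [mubuyazyi]
  1 Medial Vowel Deletion: [mubuyazyi] → [mbyazyi]
  result: [mbyazyi]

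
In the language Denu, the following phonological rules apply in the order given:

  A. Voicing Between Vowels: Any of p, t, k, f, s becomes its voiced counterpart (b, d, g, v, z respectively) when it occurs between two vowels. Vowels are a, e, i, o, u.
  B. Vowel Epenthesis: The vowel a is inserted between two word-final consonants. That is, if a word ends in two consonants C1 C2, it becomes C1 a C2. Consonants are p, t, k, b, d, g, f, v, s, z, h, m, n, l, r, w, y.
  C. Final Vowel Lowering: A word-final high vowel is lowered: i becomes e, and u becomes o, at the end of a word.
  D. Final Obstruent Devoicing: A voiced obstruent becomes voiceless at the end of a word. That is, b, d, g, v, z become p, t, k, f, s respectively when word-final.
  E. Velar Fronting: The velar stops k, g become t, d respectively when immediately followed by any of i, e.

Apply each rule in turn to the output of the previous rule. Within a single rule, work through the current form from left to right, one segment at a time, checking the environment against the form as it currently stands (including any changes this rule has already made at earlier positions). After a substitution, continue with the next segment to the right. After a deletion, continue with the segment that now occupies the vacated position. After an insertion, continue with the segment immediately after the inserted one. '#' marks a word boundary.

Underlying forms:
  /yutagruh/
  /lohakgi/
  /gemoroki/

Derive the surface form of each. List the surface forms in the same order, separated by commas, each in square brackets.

/yutagruh/:
  A Voicing Between Vowels: [yutagruh] → [yudagruh]
  B Vowel Epenthesis: no change — [yudagruh]
  C Final Vowel Lowering: no change — [yudagruh]
  D Final Obstruent Devoicing: no change — [yudagruh]
  E Velar Fronting: no change — [yudagruh]
/lohakgi/:
  A Voicing Between Vowels: no change — [lohakgi]
  B Vowel Epenthesis: no change — [lohakgi]
  C Final Vowel Lowering: [lohakgi] → [lohakge]
  D Final Obstruent Devoicing: no change — [lohakge]
  E Velar Fronting: [lohakge] → [lohakde]
/gemoroki/:
  A Voicing Between Vowels: [gemoroki] → [gemorogi]
  B Vowel Epenthesis: no change — [gemorogi]
  C Final Vowel Lowering: [gemorogi] → [gemoroge]
  D Final Obstruent Devoicing: no change — [gemoroge]
  E Velar Fronting: [gemoroge] → [demorode]

[yudagruh], [lohakde], [demorode]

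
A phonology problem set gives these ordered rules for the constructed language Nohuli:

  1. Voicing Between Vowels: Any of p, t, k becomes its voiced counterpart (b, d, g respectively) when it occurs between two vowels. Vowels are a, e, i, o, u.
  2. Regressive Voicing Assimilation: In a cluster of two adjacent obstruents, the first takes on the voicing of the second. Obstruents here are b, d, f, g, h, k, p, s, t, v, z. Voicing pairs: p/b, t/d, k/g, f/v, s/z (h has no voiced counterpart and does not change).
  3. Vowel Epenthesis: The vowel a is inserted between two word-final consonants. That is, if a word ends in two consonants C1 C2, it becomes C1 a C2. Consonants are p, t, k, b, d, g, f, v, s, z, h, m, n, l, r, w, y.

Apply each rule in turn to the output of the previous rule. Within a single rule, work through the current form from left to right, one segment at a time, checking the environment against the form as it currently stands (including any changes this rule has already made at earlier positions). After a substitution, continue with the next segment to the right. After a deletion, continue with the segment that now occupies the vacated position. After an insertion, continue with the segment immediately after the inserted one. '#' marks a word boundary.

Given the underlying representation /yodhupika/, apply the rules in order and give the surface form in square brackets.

[yothubiga]

1 Voicing Between Vowels: [yodhupika] → [yodhubiga]
2 Regressive Voicing Assimilation: [yodhubiga] → [yothubiga]
3 Vowel Epenthesis: no change — [yothubiga]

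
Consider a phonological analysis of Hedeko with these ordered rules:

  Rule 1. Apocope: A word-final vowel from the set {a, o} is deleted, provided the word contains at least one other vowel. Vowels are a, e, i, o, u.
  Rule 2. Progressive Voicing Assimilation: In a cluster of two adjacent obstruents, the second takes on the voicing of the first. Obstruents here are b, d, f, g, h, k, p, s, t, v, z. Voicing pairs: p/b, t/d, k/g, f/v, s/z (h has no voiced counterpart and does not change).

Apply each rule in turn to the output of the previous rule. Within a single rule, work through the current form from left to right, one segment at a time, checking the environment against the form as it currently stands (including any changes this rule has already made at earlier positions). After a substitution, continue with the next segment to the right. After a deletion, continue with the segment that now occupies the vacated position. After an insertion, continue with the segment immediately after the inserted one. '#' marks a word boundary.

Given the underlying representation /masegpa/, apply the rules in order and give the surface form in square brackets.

[masegb]

Rule 1 Apocope: [masegpa] → [masegp]
Rule 2 Progressive Voicing Assimilation: [masegp] → [masegb]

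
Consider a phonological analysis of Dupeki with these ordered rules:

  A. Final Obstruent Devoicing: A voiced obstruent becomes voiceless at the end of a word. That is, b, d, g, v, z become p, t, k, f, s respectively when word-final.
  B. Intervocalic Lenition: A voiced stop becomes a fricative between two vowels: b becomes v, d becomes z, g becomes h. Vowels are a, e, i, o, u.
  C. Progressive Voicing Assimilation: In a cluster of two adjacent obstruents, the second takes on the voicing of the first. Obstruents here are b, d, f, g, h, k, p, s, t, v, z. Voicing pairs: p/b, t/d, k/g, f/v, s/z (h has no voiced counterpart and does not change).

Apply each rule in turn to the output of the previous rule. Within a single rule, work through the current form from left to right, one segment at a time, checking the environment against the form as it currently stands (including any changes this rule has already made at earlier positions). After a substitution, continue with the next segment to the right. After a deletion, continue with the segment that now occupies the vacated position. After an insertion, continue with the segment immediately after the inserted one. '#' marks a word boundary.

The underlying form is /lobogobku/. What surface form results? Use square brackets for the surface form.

A Final Obstruent Devoicing: no change — [lobogobku]
B Intervocalic Lenition: [lobogobku] → [lovohobku]
C Progressive Voicing Assimilation: [lovohobku] → [lovohobgu]

[lovohobgu]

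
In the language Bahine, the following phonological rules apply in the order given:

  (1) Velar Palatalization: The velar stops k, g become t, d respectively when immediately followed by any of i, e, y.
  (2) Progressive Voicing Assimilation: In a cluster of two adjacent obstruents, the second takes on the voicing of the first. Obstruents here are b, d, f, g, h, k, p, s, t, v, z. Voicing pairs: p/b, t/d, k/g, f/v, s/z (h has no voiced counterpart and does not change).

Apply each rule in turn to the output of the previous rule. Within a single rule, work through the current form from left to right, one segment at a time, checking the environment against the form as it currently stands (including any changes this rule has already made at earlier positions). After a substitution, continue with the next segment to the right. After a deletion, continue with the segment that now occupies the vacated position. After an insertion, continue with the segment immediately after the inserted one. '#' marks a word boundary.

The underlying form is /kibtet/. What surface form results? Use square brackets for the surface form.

[tibdet]

(1) Velar Palatalization: [kibtet] → [tibtet]
(2) Progressive Voicing Assimilation: [tibtet] → [tibdet]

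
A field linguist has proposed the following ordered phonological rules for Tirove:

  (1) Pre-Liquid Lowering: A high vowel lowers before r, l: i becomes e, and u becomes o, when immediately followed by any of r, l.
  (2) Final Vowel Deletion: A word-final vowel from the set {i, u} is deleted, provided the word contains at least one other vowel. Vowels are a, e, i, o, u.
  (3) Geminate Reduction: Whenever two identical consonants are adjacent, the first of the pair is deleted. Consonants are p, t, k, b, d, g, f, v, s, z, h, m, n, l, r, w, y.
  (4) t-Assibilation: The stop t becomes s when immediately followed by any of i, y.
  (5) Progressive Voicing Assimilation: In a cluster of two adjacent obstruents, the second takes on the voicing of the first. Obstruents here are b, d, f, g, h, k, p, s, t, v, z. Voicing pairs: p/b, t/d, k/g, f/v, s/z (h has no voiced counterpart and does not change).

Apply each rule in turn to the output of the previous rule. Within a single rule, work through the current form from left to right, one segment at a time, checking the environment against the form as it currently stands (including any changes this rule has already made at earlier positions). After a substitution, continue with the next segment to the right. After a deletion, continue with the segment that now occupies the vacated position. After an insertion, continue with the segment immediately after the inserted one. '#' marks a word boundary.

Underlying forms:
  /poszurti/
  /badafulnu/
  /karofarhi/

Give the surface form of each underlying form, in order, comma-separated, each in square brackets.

[possort], [badafoln], [karofarh]

/poszurti/:
  (1) Pre-Liquid Lowering: [poszurti] → [poszorti]
  (2) Final Vowel Deletion: [poszorti] → [poszort]
  (3) Geminate Reduction: no change — [poszort]
  (4) t-Assibilation: no change — [poszort]
  (5) Progressive Voicing Assimilation: [poszort] → [possort]
/badafulnu/:
  (1) Pre-Liquid Lowering: [badafulnu] → [badafolnu]
  (2) Final Vowel Deletion: [badafolnu] → [badafoln]
  (3) Geminate Reduction: no change — [badafoln]
  (4) t-Assibilation: no change — [badafoln]
  (5) Progressive Voicing Assimilation: no change — [badafoln]
/karofarhi/:
  (1) Pre-Liquid Lowering: no change — [karofarhi]
  (2) Final Vowel Deletion: [karofarhi] → [karofarh]
  (3) Geminate Reduction: no change — [karofarh]
  (4) t-Assibilation: no change — [karofarh]
  (5) Progressive Voicing Assimilation: no change — [karofarh]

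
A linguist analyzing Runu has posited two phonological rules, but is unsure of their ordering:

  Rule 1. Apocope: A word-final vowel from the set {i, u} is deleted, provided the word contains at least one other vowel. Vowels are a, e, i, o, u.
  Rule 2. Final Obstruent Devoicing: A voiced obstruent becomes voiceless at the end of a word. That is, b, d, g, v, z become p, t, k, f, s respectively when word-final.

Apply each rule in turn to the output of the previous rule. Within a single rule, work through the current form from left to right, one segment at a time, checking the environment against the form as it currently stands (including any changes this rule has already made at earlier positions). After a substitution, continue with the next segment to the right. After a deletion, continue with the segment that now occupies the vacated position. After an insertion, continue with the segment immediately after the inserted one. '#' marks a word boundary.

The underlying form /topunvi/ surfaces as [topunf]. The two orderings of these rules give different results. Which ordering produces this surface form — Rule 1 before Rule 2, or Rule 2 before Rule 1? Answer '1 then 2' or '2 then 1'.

Order 1 then 2:
  1 Apocope: [topunvi] → [topunv]
  2 Final Obstruent Devoicing: [topunv] → [topunf]
  result: [topunf]
Order 2 then 1:
  2 Final Obstruent Devoicing: no change — [topunvi]
  1 Apocope: [topunvi] → [topunv]
  result: [topunv]

1 then 2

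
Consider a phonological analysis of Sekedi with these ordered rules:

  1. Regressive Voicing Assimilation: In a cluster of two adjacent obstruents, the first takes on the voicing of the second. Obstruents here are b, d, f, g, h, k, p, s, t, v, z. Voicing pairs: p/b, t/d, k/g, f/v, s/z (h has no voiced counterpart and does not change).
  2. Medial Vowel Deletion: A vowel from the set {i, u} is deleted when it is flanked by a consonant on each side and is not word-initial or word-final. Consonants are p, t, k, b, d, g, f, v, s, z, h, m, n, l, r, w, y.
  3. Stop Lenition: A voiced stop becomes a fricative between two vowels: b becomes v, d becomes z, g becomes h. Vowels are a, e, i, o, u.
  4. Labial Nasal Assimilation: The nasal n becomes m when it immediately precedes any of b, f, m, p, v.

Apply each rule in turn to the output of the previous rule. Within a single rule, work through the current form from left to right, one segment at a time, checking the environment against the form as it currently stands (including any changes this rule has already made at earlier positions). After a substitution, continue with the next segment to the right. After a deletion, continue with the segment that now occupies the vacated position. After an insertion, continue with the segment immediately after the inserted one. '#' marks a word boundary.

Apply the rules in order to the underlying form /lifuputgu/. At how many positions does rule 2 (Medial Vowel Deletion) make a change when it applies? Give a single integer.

1 Regressive Voicing Assimilation: [lifuputgu] → [lifupudgu]
2 Medial Vowel Deletion: [lifupudgu] → [lfpdgu]
3 Stop Lenition: no change — [lfpdgu]
4 Labial Nasal Assimilation: no change — [lfpdgu]
Rule 2 changed 3 position(s).

3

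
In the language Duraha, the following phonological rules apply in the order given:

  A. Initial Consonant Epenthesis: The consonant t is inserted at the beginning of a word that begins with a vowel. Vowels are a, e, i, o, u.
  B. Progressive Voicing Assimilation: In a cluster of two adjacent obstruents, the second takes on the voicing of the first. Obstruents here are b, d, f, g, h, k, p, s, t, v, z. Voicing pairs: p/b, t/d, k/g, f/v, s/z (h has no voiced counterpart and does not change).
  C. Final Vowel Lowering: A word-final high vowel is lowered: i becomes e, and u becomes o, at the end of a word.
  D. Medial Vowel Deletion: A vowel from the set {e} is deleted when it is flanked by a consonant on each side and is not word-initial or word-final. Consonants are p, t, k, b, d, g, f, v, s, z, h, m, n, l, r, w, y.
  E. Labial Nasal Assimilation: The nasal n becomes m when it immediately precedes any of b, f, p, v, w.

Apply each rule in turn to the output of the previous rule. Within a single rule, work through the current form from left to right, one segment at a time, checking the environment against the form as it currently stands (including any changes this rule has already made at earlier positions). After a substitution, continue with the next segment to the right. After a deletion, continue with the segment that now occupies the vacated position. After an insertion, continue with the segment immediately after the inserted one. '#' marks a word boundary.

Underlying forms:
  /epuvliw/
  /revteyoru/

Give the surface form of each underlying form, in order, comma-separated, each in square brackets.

/epuvliw/:
  A Initial Consonant Epenthesis: [epuvliw] → [tepuvliw]
  B Progressive Voicing Assimilation: no change — [tepuvliw]
  C Final Vowel Lowering: no change — [tepuvliw]
  D Medial Vowel Deletion: [tepuvliw] → [tpuvliw]
  E Labial Nasal Assimilation: no change — [tpuvliw]
/revteyoru/:
  A Initial Consonant Epenthesis: no change — [revteyoru]
  B Progressive Voicing Assimilation: [revteyoru] → [revdeyoru]
  C Final Vowel Lowering: [revdeyoru] → [revdeyoro]
  D Medial Vowel Deletion: [revdeyoro] → [rvdyoro]
  E Labial Nasal Assimilation: no change — [rvdyoro]

[tpuvliw], [rvdyoro]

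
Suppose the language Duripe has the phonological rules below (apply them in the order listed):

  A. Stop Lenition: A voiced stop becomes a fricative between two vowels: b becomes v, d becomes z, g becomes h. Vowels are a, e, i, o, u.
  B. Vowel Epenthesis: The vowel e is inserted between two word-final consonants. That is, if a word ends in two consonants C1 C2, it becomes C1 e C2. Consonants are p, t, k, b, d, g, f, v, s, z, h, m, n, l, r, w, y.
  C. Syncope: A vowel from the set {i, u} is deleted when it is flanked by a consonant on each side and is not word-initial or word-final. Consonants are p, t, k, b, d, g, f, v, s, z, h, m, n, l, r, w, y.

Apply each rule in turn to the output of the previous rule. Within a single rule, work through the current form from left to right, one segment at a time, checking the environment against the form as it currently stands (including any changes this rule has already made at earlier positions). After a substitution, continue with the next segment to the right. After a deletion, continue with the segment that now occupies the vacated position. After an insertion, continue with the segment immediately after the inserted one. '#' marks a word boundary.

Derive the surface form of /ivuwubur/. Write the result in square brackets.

[ivwvr]

A Stop Lenition: [ivuwubur] → [ivuwuvur]
B Vowel Epenthesis: no change — [ivuwuvur]
C Syncope: [ivuwuvur] → [ivwvr]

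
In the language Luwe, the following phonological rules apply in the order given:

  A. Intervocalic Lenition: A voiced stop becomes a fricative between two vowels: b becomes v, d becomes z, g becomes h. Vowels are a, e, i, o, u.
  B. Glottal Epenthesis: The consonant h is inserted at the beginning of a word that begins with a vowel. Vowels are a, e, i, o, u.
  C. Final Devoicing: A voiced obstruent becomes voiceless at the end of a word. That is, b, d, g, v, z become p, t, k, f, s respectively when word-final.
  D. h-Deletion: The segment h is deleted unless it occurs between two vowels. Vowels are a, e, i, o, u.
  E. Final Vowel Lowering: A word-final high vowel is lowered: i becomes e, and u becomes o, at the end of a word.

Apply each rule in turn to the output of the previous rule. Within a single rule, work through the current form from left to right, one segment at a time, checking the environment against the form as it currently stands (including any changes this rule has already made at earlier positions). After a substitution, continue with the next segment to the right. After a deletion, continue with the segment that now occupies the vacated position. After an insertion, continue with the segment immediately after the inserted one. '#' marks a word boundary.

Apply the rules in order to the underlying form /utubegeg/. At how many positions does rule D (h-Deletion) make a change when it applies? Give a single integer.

A Intervocalic Lenition: [utubegeg] → [utuveheg]
B Glottal Epenthesis: [utuveheg] → [hutuveheg]
C Final Devoicing: [hutuveheg] → [hutuvehek]
D h-Deletion: [hutuvehek] → [utuvehek]
E Final Vowel Lowering: no change — [utuvehek]
Rule D changed 1 position(s).

1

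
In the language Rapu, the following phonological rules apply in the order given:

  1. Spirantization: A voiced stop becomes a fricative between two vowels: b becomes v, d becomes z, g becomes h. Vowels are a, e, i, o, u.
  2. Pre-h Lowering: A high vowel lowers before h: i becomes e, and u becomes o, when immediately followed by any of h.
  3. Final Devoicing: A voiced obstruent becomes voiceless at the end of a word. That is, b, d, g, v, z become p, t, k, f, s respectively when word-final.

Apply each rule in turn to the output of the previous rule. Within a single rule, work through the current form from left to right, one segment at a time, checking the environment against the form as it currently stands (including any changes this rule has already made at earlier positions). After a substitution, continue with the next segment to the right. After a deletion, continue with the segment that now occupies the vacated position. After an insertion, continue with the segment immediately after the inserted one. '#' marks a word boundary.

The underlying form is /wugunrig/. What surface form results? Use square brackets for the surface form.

[wohunrik]

1 Spirantization: [wugunrig] → [wuhunrig]
2 Pre-h Lowering: [wuhunrig] → [wohunrig]
3 Final Devoicing: [wohunrig] → [wohunrik]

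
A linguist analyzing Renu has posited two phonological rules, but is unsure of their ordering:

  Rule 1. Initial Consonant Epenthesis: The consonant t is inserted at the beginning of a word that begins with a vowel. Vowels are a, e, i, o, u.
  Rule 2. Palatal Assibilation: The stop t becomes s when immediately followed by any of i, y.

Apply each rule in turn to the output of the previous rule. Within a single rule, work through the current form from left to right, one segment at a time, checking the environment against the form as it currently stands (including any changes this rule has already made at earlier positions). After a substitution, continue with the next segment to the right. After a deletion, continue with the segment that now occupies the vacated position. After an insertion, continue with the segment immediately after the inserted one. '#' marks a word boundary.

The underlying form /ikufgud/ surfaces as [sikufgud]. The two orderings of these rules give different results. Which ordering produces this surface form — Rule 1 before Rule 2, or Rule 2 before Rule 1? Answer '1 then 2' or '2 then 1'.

1 then 2

Order 1 then 2:
  1 Initial Consonant Epenthesis: [ikufgud] → [tikufgud]
  2 Palatal Assibilation: [tikufgud] → [sikufgud]
  result: [sikufgud]
Order 2 then 1:
  2 Palatal Assibilation: no change — [ikufgud]
  1 Initial Consonant Epenthesis: [ikufgud] → [tikufgud]
  result: [tikufgud]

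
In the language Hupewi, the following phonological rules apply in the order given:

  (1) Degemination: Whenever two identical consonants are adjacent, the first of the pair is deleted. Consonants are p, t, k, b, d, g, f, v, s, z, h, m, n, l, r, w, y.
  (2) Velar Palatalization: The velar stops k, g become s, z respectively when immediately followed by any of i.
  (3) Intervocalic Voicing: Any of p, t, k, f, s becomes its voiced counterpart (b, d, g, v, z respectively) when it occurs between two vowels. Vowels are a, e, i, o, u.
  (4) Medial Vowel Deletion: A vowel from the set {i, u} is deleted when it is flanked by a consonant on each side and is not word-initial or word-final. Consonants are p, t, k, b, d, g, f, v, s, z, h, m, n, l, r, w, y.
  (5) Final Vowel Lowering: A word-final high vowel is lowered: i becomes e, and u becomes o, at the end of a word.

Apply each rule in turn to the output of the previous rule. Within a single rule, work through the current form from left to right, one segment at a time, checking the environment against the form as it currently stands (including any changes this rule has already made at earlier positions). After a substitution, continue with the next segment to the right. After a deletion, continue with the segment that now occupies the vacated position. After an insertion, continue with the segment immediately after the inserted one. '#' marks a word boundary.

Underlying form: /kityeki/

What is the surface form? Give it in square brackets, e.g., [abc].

[styeze]

(1) Degemination: no change — [kityeki]
(2) Velar Palatalization: [kityeki] → [sityesi]
(3) Intervocalic Voicing: [sityesi] → [sityezi]
(4) Medial Vowel Deletion: [sityezi] → [styezi]
(5) Final Vowel Lowering: [styezi] → [styeze]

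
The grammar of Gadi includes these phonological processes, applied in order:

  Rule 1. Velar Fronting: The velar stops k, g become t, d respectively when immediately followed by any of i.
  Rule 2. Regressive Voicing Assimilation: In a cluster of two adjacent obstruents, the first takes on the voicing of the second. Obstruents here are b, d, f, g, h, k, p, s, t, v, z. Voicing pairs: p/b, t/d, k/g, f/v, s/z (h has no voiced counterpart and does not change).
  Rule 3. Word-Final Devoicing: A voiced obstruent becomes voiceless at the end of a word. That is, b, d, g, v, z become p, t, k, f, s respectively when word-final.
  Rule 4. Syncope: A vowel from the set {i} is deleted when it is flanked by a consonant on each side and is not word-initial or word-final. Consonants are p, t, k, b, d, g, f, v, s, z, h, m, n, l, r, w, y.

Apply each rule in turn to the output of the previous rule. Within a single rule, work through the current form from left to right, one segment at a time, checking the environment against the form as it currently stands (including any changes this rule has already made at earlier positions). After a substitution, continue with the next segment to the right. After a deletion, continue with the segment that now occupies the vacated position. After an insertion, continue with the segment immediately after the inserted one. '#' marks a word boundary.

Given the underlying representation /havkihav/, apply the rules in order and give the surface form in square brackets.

[hafthaf]

Rule 1 Velar Fronting: [havkihav] → [havtihav]
Rule 2 Regressive Voicing Assimilation: [havtihav] → [haftihav]
Rule 3 Word-Final Devoicing: [haftihav] → [haftihaf]
Rule 4 Syncope: [haftihaf] → [hafthaf]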